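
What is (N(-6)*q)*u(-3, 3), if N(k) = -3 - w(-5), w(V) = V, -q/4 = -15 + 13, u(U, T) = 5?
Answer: 80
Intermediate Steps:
q = 8 (q = -4*(-15 + 13) = -4*(-2) = 8)
N(k) = 2 (N(k) = -3 - 1*(-5) = -3 + 5 = 2)
(N(-6)*q)*u(-3, 3) = (2*8)*5 = 16*5 = 80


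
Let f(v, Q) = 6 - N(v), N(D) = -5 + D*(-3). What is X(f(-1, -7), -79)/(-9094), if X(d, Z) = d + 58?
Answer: -33/4547 ≈ -0.0072575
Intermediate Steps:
N(D) = -5 - 3*D
f(v, Q) = 11 + 3*v (f(v, Q) = 6 - (-5 - 3*v) = 6 + (5 + 3*v) = 11 + 3*v)
X(d, Z) = 58 + d
X(f(-1, -7), -79)/(-9094) = (58 + (11 + 3*(-1)))/(-9094) = (58 + (11 - 3))*(-1/9094) = (58 + 8)*(-1/9094) = 66*(-1/9094) = -33/4547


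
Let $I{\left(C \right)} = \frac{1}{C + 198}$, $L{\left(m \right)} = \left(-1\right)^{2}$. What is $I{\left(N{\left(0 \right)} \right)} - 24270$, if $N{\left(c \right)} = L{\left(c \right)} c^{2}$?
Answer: $- \frac{4805459}{198} \approx -24270.0$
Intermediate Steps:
$L{\left(m \right)} = 1$
$N{\left(c \right)} = c^{2}$ ($N{\left(c \right)} = 1 c^{2} = c^{2}$)
$I{\left(C \right)} = \frac{1}{198 + C}$
$I{\left(N{\left(0 \right)} \right)} - 24270 = \frac{1}{198 + 0^{2}} - 24270 = \frac{1}{198 + 0} - 24270 = \frac{1}{198} - 24270 = - \frac{4805459}{198}$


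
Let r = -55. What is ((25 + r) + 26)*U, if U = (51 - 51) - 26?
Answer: 104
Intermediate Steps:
U = -26 (U = 0 - 26 = -26)
((25 + r) + 26)*U = ((25 - 55) + 26)*(-26) = (-30 + 26)*(-26) = -4*(-26) = 104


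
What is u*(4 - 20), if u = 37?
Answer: -592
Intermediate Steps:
u*(4 - 20) = 37*(4 - 20) = 37*(-16) = -592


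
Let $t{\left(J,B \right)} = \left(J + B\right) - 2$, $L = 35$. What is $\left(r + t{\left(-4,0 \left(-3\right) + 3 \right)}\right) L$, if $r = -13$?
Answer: $-560$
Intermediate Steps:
$t{\left(J,B \right)} = -2 + B + J$ ($t{\left(J,B \right)} = \left(B + J\right) - 2 = -2 + B + J$)
$\left(r + t{\left(-4,0 \left(-3\right) + 3 \right)}\right) L = \left(-13 - 3\right) 35 = \left(-16\right) 35 = -560$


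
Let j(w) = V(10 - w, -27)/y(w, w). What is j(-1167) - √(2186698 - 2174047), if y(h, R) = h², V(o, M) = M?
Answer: -3/151321 - √12651 ≈ -112.48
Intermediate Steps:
j(w) = -27/w²
j(-1167) - √(2186698 - 2174047) = -27/(-1167)² - √(2186698 - 2174047) = -27*1/1361889 - √12651 = -3/151321 - √12651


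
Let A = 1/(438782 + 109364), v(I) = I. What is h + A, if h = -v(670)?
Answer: -367257819/548146 ≈ -670.00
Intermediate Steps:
A = 1/548146 ≈ 1.8243e-6
h = -670 (h = -1*670 = -670)
h + A = -670 + 1/548146 = -367257819/548146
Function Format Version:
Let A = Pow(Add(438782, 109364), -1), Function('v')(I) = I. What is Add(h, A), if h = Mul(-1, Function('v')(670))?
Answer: Rational(-367257819, 548146) ≈ -670.00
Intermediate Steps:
A = Rational(1, 548146) (A = Pow(548146, -1) = Rational(1, 548146) ≈ 1.8243e-6)
h = -670 (h = Mul(-1, 670) = -670)
Add(h, A) = Add(-670, Rational(1, 548146)) = Rational(-367257819, 548146)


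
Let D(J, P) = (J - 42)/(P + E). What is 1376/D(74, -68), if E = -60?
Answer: -5504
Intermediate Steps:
D(J, P) = (-42 + J)/(-60 + P) (D(J, P) = (J - 42)/(P - 60) = (-42 + J)/(-60 + P))
1376/D(74, -68) = 1376/(((-42 + 74)/(-60 - 68))) = 1376/((32/(-128))) = 1376/((-1/128*32)) = 1376/(-1/4) = 1376*(-4) = -5504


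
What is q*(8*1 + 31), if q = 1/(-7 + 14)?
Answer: 39/7 ≈ 5.5714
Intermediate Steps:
q = ⅐ (q = 1/7 = ⅐ ≈ 0.14286)
q*(8*1 + 31) = (8*1 + 31)/7 = (8 + 31)/7 = (⅐)*39 = 39/7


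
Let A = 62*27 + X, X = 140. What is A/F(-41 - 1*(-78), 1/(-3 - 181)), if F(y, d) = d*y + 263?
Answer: 333776/48355 ≈ 6.9026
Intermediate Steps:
F(y, d) = 263 + d*y
A = 1814 (A = 62*27 + 140 = 1674 + 140 = 1814)
A/F(-41 - 1*(-78), 1/(-3 - 181)) = 1814/(263 + (-41 - 1*(-78))/(-3 - 181)) = 1814/(263 + (-41 + 78)/(-184)) = 1814/(263 - 1/184*37) = 1814/(263 - 37/184) = 1814/(48355/184) = 1814*(184/48355) = 333776/48355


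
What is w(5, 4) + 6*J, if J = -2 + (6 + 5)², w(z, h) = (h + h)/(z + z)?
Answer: 3574/5 ≈ 714.80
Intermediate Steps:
w(z, h) = h/z (w(z, h) = (2*h)/((2*z)) = (2*h)*(1/(2*z)) = h/z)
J = 119 (J = -2 + 11² = -2 + 121 = 119)
w(5, 4) + 6*J = 4/5 + 6*119 = 4*(⅕) + 714 = ⅘ + 714 = 3574/5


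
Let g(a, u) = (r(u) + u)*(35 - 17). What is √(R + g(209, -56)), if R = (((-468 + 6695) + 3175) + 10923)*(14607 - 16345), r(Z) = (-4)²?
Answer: 7*I*√720930 ≈ 5943.5*I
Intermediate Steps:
r(Z) = 16
R = -35324850 (R = ((6227 + 3175) + 10923)*(-1738) = (9402 + 10923)*(-1738) = 20325*(-1738) = -35324850)
g(a, u) = 288 + 18*u (g(a, u) = (16 + u)*(35 - 17) = (16 + u)*18 = 288 + 18*u)
√(R + g(209, -56)) = √(-35324850 + (288 + 18*(-56))) = √(-35324850 + (288 - 1008)) = √(-35324850 - 720) = √(-35325570) = 7*I*√720930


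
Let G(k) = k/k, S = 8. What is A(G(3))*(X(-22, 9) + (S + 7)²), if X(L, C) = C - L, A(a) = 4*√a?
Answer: 1024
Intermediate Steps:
G(k) = 1
A(G(3))*(X(-22, 9) + (S + 7)²) = (4*√1)*((9 - 1*(-22)) + (8 + 7)²) = (4*1)*((9 + 22) + 15²) = 4*(31 + 225) = 4*256 = 1024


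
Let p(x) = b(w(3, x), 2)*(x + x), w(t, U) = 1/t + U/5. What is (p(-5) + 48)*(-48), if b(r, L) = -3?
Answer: -3744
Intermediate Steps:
w(t, U) = 1/t + U/5 (w(t, U) = 1/t + U*(⅕) = 1/t + U/5)
p(x) = -6*x (p(x) = -3*(x + x) = -6*x)
(p(-5) + 48)*(-48) = (-6*(-5) + 48)*(-48) = (30 + 48)*(-48) = 78*(-48) = -3744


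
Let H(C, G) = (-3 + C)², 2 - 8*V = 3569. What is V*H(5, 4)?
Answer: -3567/2 ≈ -1783.5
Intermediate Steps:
V = -3567/8 (V = ¼ - ⅛*3569 = ¼ - 3569/8 = -3567/8 ≈ -445.88)
V*H(5, 4) = -3567*(-3 + 5)²/8 = -3567/8*2² = -3567/8*4 = -3567/2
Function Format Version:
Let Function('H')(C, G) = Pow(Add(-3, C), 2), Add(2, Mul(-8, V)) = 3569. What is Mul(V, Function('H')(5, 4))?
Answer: Rational(-3567, 2) ≈ -1783.5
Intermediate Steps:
V = Rational(-3567, 8) (V = Add(Rational(1, 4), Mul(Rational(-1, 8), 3569)) = Add(Rational(1, 4), Rational(-3569, 8)) = Rational(-3567, 8) ≈ -445.88)
Mul(V, Function('H')(5, 4)) = Mul(Rational(-3567, 8), Pow(Add(-3, 5), 2)) = Mul(Rational(-3567, 8), Pow(2, 2)) = Mul(Rational(-3567, 8), 4) = Rational(-3567, 2)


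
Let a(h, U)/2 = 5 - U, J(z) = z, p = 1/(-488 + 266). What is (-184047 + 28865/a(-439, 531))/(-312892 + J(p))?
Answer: 21494740299/36537025150 ≈ 0.58830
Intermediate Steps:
p = -1/222 (p = 1/(-222) = -1/222 ≈ -0.0045045)
a(h, U) = 10 - 2*U (a(h, U) = 2*(5 - U) = 10 - 2*U)
(-184047 + 28865/a(-439, 531))/(-312892 + J(p)) = (-184047 + 28865/(10 - 2*531))/(-312892 - 1/222) = (-184047 + 28865/(10 - 1062))/(-69462025/222) = (-184047 + 28865/(-1052))*(-222/69462025) = (-184047 + 28865*(-1/1052))*(-222/69462025) = (-184047 - 28865/1052)*(-222/69462025) = -193646309/1052*(-222/69462025) = 21494740299/36537025150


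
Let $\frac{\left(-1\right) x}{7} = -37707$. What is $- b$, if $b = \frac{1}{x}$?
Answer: $- \frac{1}{263949} \approx -3.7886 \cdot 10^{-6}$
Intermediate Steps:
$x = 263949$ ($x = \left(-7\right) \left(-37707\right) = 263949$)
$b = \frac{1}{263949} \approx 3.7886 \cdot 10^{-6}$
$- b = \left(-1\right) \frac{1}{263949} = - \frac{1}{263949}$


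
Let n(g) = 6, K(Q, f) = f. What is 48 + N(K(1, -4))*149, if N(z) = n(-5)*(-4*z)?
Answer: 14352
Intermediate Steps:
N(z) = -24*z (N(z) = 6*(-4*z) = -24*z)
48 + N(K(1, -4))*149 = 48 - 24*(-4)*149 = 48 + 96*149 = 48 + 14304 = 14352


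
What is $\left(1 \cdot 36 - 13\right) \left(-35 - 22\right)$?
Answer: $-1311$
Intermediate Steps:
$\left(1 \cdot 36 - 13\right) \left(-35 - 22\right) = \left(36 - 13\right) \left(-57\right) = 23 \left(-57\right) = -1311$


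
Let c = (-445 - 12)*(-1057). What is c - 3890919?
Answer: -3407870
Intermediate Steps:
c = 483049 (c = -457*(-1057) = 483049)
c - 3890919 = 483049 - 3890919 = -3407870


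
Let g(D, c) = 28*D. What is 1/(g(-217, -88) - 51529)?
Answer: -1/57605 ≈ -1.7360e-5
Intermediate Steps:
1/(g(-217, -88) - 51529) = 1/(28*(-217) - 51529) = 1/(-6076 - 51529) = 1/(-57605) = -1/57605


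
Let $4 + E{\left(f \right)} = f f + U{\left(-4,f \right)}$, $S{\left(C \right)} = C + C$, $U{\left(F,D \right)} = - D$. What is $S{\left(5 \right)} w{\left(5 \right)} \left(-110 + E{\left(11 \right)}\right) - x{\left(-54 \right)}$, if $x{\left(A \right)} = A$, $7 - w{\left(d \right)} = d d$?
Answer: $774$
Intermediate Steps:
$w{\left(d \right)} = 7 - d^{2}$ ($w{\left(d \right)} = 7 - d d = 7 - d^{2}$)
$S{\left(C \right)} = 2 C$
$E{\left(f \right)} = -4 + f^{2} - f$ ($E{\left(f \right)} = -4 - \left(f - f f\right) = -4 + \left(f^{2} - f\right) = -4 + f^{2} - f$)
$S{\left(5 \right)} w{\left(5 \right)} \left(-110 + E{\left(11 \right)}\right) - x{\left(-54 \right)} = 2 \cdot 5 \left(7 - 5^{2}\right) \left(-110 - \left(15 - 121\right)\right) - -54 = 10 \left(7 - 25\right) \left(-110 - -106\right) + 54 = 10 \left(7 - 25\right) \left(-110 + 106\right) + 54 = 10 \left(-18\right) \left(-4\right) + 54 = \left(-180\right) \left(-4\right) + 54 = 720 + 54 = 774$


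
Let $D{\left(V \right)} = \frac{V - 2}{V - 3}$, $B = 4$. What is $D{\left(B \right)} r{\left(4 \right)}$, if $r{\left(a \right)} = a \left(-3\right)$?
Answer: $-24$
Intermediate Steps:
$D{\left(V \right)} = \frac{-2 + V}{-3 + V}$
$r{\left(a \right)} = - 3 a$
$D{\left(B \right)} r{\left(4 \right)} = \frac{-2 + 4}{-3 + 4} \left(\left(-3\right) 4\right) = 1^{-1} \cdot 2 \left(-12\right) = 1 \cdot 2 \left(-12\right) = 2 \left(-12\right) = -24$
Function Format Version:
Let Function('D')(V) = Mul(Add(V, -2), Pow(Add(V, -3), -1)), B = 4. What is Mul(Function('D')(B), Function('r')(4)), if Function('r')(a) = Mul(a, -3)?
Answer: -24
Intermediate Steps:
Function('D')(V) = Mul(Pow(Add(-3, V), -1), Add(-2, V)) (Function('D')(V) = Mul(Add(-2, V), Pow(Add(-3, V), -1)) = Mul(Pow(Add(-3, V), -1), Add(-2, V)))
Function('r')(a) = Mul(-3, a)
Mul(Function('D')(B), Function('r')(4)) = Mul(Mul(Pow(Add(-3, 4), -1), Add(-2, 4)), Mul(-3, 4)) = Mul(Mul(Pow(1, -1), 2), -12) = Mul(Mul(1, 2), -12) = Mul(2, -12) = -24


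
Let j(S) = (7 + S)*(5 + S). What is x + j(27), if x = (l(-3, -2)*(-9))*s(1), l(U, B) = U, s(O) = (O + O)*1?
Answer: 1142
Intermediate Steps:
s(O) = 2*O (s(O) = (2*O)*1 = 2*O)
j(S) = (5 + S)*(7 + S)
x = 54 (x = (-3*(-9))*(2*1) = 27*2 = 54)
x + j(27) = 54 + (35 + 27² + 12*27) = 54 + (35 + 729 + 324) = 54 + 1088 = 1142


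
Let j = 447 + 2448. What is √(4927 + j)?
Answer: √7822 ≈ 88.442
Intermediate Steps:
j = 2895
√(4927 + j) = √(4927 + 2895) = √7822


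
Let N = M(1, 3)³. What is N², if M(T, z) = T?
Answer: 1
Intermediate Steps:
N = 1 (N = 1³ = 1)
N² = 1² = 1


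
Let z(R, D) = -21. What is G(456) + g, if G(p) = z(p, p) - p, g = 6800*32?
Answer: 217123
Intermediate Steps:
g = 217600
G(p) = -21 - p
G(456) + g = (-21 - 1*456) + 217600 = (-21 - 456) + 217600 = -477 + 217600 = 217123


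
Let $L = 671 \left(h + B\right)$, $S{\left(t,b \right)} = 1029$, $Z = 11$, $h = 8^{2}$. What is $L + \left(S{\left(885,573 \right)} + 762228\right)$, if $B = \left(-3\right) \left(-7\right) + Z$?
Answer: $827673$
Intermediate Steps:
$h = 64$
$B = 32$ ($B = \left(-3\right) \left(-7\right) + 11 = 21 + 11 = 32$)
$L = 64416$ ($L = 671 \left(64 + 32\right) = 671 \cdot 96 = 64416$)
$L + \left(S{\left(885,573 \right)} + 762228\right) = 64416 + \left(1029 + 762228\right) = 64416 + 763257 = 827673$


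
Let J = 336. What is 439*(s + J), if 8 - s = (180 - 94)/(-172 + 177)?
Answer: 717326/5 ≈ 1.4347e+5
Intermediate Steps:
s = -46/5 (s = 8 - (180 - 94)/(-172 + 177) = 8 - 86/5 = -46/5 ≈ -9.2000)
439*(s + J) = 439*(-46/5 + 336) = 439*(1634/5) = 717326/5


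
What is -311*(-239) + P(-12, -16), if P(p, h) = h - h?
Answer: 74329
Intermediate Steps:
P(p, h) = 0
-311*(-239) + P(-12, -16) = -311*(-239) + 0 = 74329 + 0 = 74329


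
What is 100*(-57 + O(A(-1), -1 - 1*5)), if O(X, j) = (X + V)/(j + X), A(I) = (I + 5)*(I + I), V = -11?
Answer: -38950/7 ≈ -5564.3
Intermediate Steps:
A(I) = 2*I*(5 + I) (A(I) = (5 + I)*(2*I) = 2*I*(5 + I))
O(X, j) = (-11 + X)/(X + j) (O(X, j) = (X - 11)/(j + X) = (-11 + X)/(X + j))
100*(-57 + O(A(-1), -1 - 1*5)) = 100*(-57 + (-11 + 2*(-1)*(5 - 1))/(2*(-1)*(5 - 1) + (-1 - 1*5))) = 100*(-57 + (-11 + 2*(-1)*4)/(2*(-1)*4 + (-1 - 5))) = 100*(-57 + (-11 - 8)/(-8 - 6)) = 100*(-57 - 19/(-14)) = 100*(-57 - 1/14*(-19)) = 100*(-57 + 19/14) = 100*(-779/14) = -38950/7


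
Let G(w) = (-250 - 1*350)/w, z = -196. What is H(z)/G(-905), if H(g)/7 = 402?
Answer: 84889/20 ≈ 4244.5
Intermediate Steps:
H(g) = 2814 (H(g) = 7*402 = 2814)
G(w) = -600/w (G(w) = (-250 - 350)/w = -600/w)
H(z)/G(-905) = 2814/((-600/(-905))) = 2814/((-600*(-1/905))) = 2814/(120/181) = 2814*(181/120) = 84889/20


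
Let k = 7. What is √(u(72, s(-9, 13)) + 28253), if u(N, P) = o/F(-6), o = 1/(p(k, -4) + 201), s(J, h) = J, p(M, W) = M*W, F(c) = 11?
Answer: 6*√2842101955/1903 ≈ 168.09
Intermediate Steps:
o = 1/173 (o = 1/(7*(-4) + 201) = 1/(-28 + 201) = 1/173 ≈ 0.0057803)
u(N, P) = 1/1903 (u(N, P) = (1/173)/11 = (1/173)*(1/11) = 1/1903)
√(u(72, s(-9, 13)) + 28253) = √(1/1903 + 28253) = √(53765460/1903) = 6*√2842101955/1903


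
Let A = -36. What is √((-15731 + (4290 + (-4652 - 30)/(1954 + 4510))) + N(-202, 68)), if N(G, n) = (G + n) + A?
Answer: I*√7580876786/808 ≈ 107.76*I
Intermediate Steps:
N(G, n) = -36 + G + n (N(G, n) = (G + n) - 36 = -36 + G + n)
√((-15731 + (4290 + (-4652 - 30)/(1954 + 4510))) + N(-202, 68)) = √((-15731 + (4290 + (-4652 - 30)/(1954 + 4510))) + (-36 - 202 + 68)) = √((-15731 + (4290 - 4682/6464)) - 170) = √((-15731 + (4290 - 4682*1/6464)) - 170) = √((-15731 + (4290 - 2341/3232)) - 170) = √((-15731 + 13862939/3232) - 170) = √(-36979653/3232 - 170) = √(-37529093/3232) = I*√7580876786/808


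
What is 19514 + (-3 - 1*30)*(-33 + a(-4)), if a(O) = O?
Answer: 20735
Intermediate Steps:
19514 + (-3 - 1*30)*(-33 + a(-4)) = 19514 + (-3 - 1*30)*(-33 - 4) = 19514 + (-3 - 30)*(-37) = 19514 - 33*(-37) = 19514 + 1221 = 20735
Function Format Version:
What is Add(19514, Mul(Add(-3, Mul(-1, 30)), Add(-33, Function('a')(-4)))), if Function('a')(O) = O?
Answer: 20735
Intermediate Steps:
Add(19514, Mul(Add(-3, Mul(-1, 30)), Add(-33, Function('a')(-4)))) = Add(19514, Mul(Add(-3, Mul(-1, 30)), Add(-33, -4))) = Add(19514, Mul(Add(-3, -30), -37)) = Add(19514, Mul(-33, -37)) = Add(19514, 1221) = 20735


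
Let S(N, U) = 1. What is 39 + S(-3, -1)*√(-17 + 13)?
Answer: 39 + 2*I ≈ 39.0 + 2.0*I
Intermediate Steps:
39 + S(-3, -1)*√(-17 + 13) = 39 + 1*√(-17 + 13) = 39 + 1*√(-4) = 39 + 1*(2*I) = 39 + 2*I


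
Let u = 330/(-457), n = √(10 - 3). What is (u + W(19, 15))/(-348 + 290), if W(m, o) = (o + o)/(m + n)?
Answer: -23945/1563854 + 5*√7/3422 ≈ -0.011446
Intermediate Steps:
n = √7 ≈ 2.6458
u = -330/457 (u = 330*(-1/457) = -330/457 ≈ -0.72210)
W(m, o) = 2*o/(m + √7) (W(m, o) = (o + o)/(m + √7) = (2*o)/(m + √7) = 2*o/(m + √7))
(u + W(19, 15))/(-348 + 290) = (-330/457 + 2*15/(19 + √7))/(-348 + 290) = (-330/457 + 30/(19 + √7))/(-58) = (-330/457 + 30/(19 + √7))*(-1/58) = 165/13253 - 15/(29*(19 + √7))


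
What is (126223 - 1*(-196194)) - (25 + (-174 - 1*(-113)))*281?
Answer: 332533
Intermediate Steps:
(126223 - 1*(-196194)) - (25 + (-174 - 1*(-113)))*281 = (126223 + 196194) - (25 + (-174 + 113))*281 = 322417 - (25 - 61)*281 = 322417 - (-36)*281 = 322417 - 1*(-10116) = 322417 + 10116 = 332533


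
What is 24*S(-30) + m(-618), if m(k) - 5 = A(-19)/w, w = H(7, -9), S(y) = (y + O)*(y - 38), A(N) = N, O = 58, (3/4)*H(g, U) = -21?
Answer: -1279329/28 ≈ -45690.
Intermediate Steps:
H(g, U) = -28 (H(g, U) = (4/3)*(-21) = -28)
S(y) = (-38 + y)*(58 + y) (S(y) = (y + 58)*(y - 38) = (58 + y)*(-38 + y) = (-38 + y)*(58 + y))
w = -28
m(k) = 159/28 (m(k) = 5 - 19/(-28) = 5 - 19*(-1/28) = 5 + 19/28 = 159/28)
24*S(-30) + m(-618) = 24*(-2204 + (-30)**2 + 20*(-30)) + 159/28 = 24*(-2204 + 900 - 600) + 159/28 = 24*(-1904) + 159/28 = -45696 + 159/28 = -1279329/28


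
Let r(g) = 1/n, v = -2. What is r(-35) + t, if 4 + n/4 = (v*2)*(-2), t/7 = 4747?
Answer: 531665/16 ≈ 33229.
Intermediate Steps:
t = 33229 (t = 7*4747 = 33229)
n = 16 (n = -16 + 4*(-2*2*(-2)) = -16 + 4*(-4*(-2)) = -16 + 4*8 = -16 + 32 = 16)
r(g) = 1/16
r(-35) + t = 1/16 + 33229 = 531665/16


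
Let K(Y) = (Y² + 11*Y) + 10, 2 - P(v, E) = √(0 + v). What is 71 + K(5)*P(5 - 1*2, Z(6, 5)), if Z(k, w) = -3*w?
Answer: 251 - 90*√3 ≈ 95.115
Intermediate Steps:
P(v, E) = 2 - √v (P(v, E) = 2 - √(0 + v) = 2 - √v)
K(Y) = 10 + Y² + 11*Y
71 + K(5)*P(5 - 1*2, Z(6, 5)) = 71 + (10 + 5² + 11*5)*(2 - √(5 - 1*2)) = 71 + (10 + 25 + 55)*(2 - √(5 - 2)) = 71 + 90*(2 - √3) = 71 + (180 - 90*√3) = 251 - 90*√3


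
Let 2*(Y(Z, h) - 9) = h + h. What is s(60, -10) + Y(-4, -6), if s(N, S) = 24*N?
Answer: 1443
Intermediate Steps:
Y(Z, h) = 9 + h (Y(Z, h) = 9 + (h + h)/2 = 9 + (2*h)/2 = 9 + h)
s(60, -10) + Y(-4, -6) = 24*60 + (9 - 6) = 1440 + 3 = 1443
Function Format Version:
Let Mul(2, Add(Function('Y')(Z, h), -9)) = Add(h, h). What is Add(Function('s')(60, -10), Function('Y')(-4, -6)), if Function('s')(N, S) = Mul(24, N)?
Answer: 1443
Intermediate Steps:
Function('Y')(Z, h) = Add(9, h) (Function('Y')(Z, h) = Add(9, Mul(Rational(1, 2), Add(h, h))) = Add(9, Mul(Rational(1, 2), Mul(2, h))) = Add(9, h))
Add(Function('s')(60, -10), Function('Y')(-4, -6)) = Add(Mul(24, 60), Add(9, -6)) = Add(1440, 3) = 1443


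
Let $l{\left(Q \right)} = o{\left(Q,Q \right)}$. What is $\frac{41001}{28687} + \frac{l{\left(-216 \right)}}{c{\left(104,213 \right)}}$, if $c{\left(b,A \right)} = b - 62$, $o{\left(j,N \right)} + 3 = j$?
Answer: $- \frac{1520137}{401618} \approx -3.785$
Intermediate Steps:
$o{\left(j,N \right)} = -3 + j$
$c{\left(b,A \right)} = -62 + b$
$l{\left(Q \right)} = -3 + Q$
$\frac{41001}{28687} + \frac{l{\left(-216 \right)}}{c{\left(104,213 \right)}} = \frac{41001}{28687} + \frac{-3 - 216}{-62 + 104} = 41001 \cdot \frac{1}{28687} - \frac{219}{42} = \frac{41001}{28687} - \frac{73}{14} = - \frac{1520137}{401618}$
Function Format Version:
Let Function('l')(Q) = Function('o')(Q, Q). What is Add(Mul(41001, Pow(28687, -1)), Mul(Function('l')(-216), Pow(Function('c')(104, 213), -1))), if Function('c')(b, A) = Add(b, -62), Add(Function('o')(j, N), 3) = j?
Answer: Rational(-1520137, 401618) ≈ -3.7850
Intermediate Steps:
Function('o')(j, N) = Add(-3, j)
Function('c')(b, A) = Add(-62, b)
Function('l')(Q) = Add(-3, Q)
Add(Mul(41001, Pow(28687, -1)), Mul(Function('l')(-216), Pow(Function('c')(104, 213), -1))) = Add(Mul(41001, Pow(28687, -1)), Mul(Add(-3, -216), Pow(Add(-62, 104), -1))) = Add(Mul(41001, Rational(1, 28687)), Mul(-219, Pow(42, -1))) = Add(Rational(41001, 28687), Mul(-219, Rational(1, 42))) = Add(Rational(41001, 28687), Rational(-73, 14)) = Rational(-1520137, 401618)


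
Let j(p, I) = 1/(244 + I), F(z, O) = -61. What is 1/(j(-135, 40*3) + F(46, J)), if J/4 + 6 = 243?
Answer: -364/22203 ≈ -0.016394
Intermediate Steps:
J = 948 (J = -24 + 4*243 = -24 + 972 = 948)
1/(j(-135, 40*3) + F(46, J)) = 1/(1/(244 + 40*3) - 61) = 1/(1/(244 + 120) - 61) = 1/(1/364 - 61) = 1/(-22203/364) = -364/22203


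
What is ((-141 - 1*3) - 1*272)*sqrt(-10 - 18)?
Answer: -832*I*sqrt(7) ≈ -2201.3*I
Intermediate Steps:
((-141 - 1*3) - 1*272)*sqrt(-10 - 18) = ((-141 - 3) - 272)*sqrt(-28) = (-144 - 272)*(2*I*sqrt(7)) = -832*I*sqrt(7)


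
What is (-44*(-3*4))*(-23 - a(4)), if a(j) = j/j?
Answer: -12672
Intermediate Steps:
a(j) = 1
(-44*(-3*4))*(-23 - a(4)) = (-44*(-3*4))*(-23 - 1*1) = (-(-528))*(-23 - 1) = -44*(-12)*(-24) = 528*(-24) = -12672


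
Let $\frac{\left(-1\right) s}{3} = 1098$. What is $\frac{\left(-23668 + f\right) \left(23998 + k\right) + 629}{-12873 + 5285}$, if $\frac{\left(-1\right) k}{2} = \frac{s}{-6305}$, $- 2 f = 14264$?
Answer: $\frac{932012147151}{9568468} \approx 97405.0$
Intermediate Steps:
$s = -3294$ ($s = \left(-3\right) 1098 = -3294$)
$f = -7132$ ($f = \left(- \frac{1}{2}\right) 14264 = -7132$)
$k = - \frac{6588}{6305}$ ($k = - 2 \left(- \frac{3294}{-6305}\right) = - 2 \left(\left(-3294\right) \left(- \frac{1}{6305}\right)\right) = \left(-2\right) \frac{3294}{6305} = - \frac{6588}{6305} \approx -1.0449$)
$\frac{\left(-23668 + f\right) \left(23998 + k\right) + 629}{-12873 + 5285} = \frac{\left(-23668 - 7132\right) \left(23998 - \frac{6588}{6305}\right) + 629}{-12873 + 5285} = \frac{\left(-30800\right) \frac{151300802}{6305} + 629}{-7588} = \left(- \frac{932012940320}{1261} + 629\right) \left(- \frac{1}{7588}\right) = \left(- \frac{932012147151}{1261}\right) \left(- \frac{1}{7588}\right) = \frac{932012147151}{9568468}$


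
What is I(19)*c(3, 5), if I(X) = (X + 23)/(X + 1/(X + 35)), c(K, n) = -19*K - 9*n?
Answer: -231336/1027 ≈ -225.25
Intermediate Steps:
I(X) = (23 + X)/(X + 1/(35 + X))
I(19)*c(3, 5) = ((805 + 19² + 58*19)/(1 + 19² + 35*19))*(-19*3 - 9*5) = ((805 + 361 + 1102)/(1 + 361 + 665))*(-57 - 45) = (2268/1027)*(-102) = -231336/1027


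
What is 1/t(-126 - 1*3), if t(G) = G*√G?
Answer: I*√129/16641 ≈ 0.00068252*I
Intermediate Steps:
t(G) = G^(3/2)
1/t(-126 - 1*3) = 1/((-126 - 1*3)^(3/2)) = 1/((-126 - 3)^(3/2)) = 1/((-129)^(3/2)) = 1/(-129*I*√129) = I*√129/16641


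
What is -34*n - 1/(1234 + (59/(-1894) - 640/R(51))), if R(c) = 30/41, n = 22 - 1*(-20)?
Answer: -2915346222/2041555 ≈ -1428.0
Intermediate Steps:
n = 42 (n = 22 + 20 = 42)
R(c) = 30/41 (R(c) = 30*(1/41) = 30/41)
-34*n - 1/(1234 + (59/(-1894) - 640/R(51))) = -34*42 - 1/(1234 + (59/(-1894) - 640/30/41)) = -1428 - 1/(1234 + (59*(-1/1894) - 640*41/30)) = -1428 - 1/(1234 + (-59/1894 - 2624/3)) = -1428 - 1/(1234 - 4970033/5682) = -1428 - 1/2041555/5682 = -1428 - 1*5682/2041555 = -1428 - 5682/2041555 = -2915346222/2041555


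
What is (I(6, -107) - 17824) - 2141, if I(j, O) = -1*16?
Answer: -19981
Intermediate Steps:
I(j, O) = -16
(I(6, -107) - 17824) - 2141 = (-16 - 17824) - 2141 = -17840 - 2141 = -19981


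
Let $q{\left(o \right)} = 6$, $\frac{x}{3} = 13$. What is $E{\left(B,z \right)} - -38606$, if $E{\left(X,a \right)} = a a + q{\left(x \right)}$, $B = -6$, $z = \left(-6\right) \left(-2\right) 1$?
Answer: $38756$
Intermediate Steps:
$x = 39$ ($x = 3 \cdot 13 = 39$)
$z = 12$ ($z = 12 \cdot 1 = 12$)
$E{\left(X,a \right)} = 6 + a^{2}$ ($E{\left(X,a \right)} = a a + 6 = a^{2} + 6 = 6 + a^{2}$)
$E{\left(B,z \right)} - -38606 = \left(6 + 12^{2}\right) - -38606 = \left(6 + 144\right) + 38606 = 150 + 38606 = 38756$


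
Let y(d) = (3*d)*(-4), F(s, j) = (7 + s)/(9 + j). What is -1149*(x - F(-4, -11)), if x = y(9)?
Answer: 244737/2 ≈ 1.2237e+5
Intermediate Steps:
F(s, j) = (7 + s)/(9 + j)
y(d) = -12*d
x = -108 (x = -12*9 = -108)
-1149*(x - F(-4, -11)) = -1149*(-108 - (7 - 4)/(9 - 11)) = -1149*(-108 - 3/(-2)) = -1149*(-108 - (-1)*3/2) = -1149*(-108 - 1*(-3/2)) = -1149*(-108 + 3/2) = -1149*(-213/2) = 244737/2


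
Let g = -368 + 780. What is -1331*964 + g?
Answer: -1282672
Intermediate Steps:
g = 412
-1331*964 + g = -1331*964 + 412 = -1283084 + 412 = -1282672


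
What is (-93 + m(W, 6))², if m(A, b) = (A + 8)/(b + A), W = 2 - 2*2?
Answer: 33489/4 ≈ 8372.3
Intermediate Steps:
W = -2 (W = 2 - 4 = -2)
m(A, b) = (8 + A)/(A + b)
(-93 + m(W, 6))² = (-93 + (8 - 2)/(-2 + 6))² = (-93 + 6/4)² = (-93 + (¼)*6)² = (-93 + 3/2)² = (-183/2)² = 33489/4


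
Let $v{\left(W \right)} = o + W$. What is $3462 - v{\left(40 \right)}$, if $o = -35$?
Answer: $3457$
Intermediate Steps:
$v{\left(W \right)} = -35 + W$
$3462 - v{\left(40 \right)} = 3462 - \left(-35 + 40\right) = 3462 - 5 = 3457$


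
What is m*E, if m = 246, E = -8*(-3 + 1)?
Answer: 3936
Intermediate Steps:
E = 16 (E = -8*(-2) = 16)
m*E = 246*16 = 3936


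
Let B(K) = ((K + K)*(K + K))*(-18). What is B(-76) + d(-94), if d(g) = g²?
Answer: -407036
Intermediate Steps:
B(K) = -72*K² (B(K) = ((2*K)*(2*K))*(-18) = (4*K²)*(-18) = -72*K²)
B(-76) + d(-94) = -72*(-76)² + (-94)² = -72*5776 + 8836 = -415872 + 8836 = -407036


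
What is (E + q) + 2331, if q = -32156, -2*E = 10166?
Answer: -34908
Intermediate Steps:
E = -5083 (E = -½*10166 = -5083)
(E + q) + 2331 = (-5083 - 32156) + 2331 = -37239 + 2331 = -34908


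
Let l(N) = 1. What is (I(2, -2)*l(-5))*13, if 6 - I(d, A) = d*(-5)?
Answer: 208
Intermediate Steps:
I(d, A) = 6 + 5*d (I(d, A) = 6 - d*(-5) = 6 - (-5)*d = 6 + 5*d)
(I(2, -2)*l(-5))*13 = ((6 + 5*2)*1)*13 = ((6 + 10)*1)*13 = (16*1)*13 = 16*13 = 208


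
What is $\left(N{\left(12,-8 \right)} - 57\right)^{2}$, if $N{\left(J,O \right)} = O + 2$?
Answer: $3969$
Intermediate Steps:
$N{\left(J,O \right)} = 2 + O$
$\left(N{\left(12,-8 \right)} - 57\right)^{2} = \left(\left(2 - 8\right) - 57\right)^{2} = \left(-6 - 57\right)^{2} = \left(-63\right)^{2} = 3969$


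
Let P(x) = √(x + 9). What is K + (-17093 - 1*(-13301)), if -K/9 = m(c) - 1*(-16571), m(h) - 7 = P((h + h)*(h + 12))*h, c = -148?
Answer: -152994 + 1332*√40265 ≈ 1.1429e+5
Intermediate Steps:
P(x) = √(9 + x)
m(h) = 7 + h*√(9 + 2*h*(12 + h)) (m(h) = 7 + √(9 + (h + h)*(h + 12))*h = 7 + √(9 + (2*h)*(12 + h))*h = 7 + √(9 + 2*h*(12 + h))*h = 7 + h*√(9 + 2*h*(12 + h)))
K = -149202 + 1332*√40265 (K = -9*((7 - 148*√(9 + 2*(-148)*(12 - 148))) - 1*(-16571)) = -9*((7 - 148*√(9 + 2*(-148)*(-136))) + 16571) = -9*((7 - 148*√(9 + 40256)) + 16571) = -9*((7 - 148*√40265) + 16571) = -9*(16578 - 148*√40265) = -149202 + 1332*√40265 ≈ 1.1808e+5)
K + (-17093 - 1*(-13301)) = (-149202 + 1332*√40265) + (-17093 - 1*(-13301)) = (-149202 + 1332*√40265) + (-17093 + 13301) = (-149202 + 1332*√40265) - 3792 = -152994 + 1332*√40265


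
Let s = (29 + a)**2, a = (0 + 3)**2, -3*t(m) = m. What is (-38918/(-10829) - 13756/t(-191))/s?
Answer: -219728917/1493340758 ≈ -0.14714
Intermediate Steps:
t(m) = -m/3
a = 9 (a = 3**2 = 9)
s = 1444 (s = (29 + 9)**2 = 38**2 = 1444)
(-38918/(-10829) - 13756/t(-191))/s = (-38918/(-10829) - 13756/((-1/3*(-191))))/1444 = (-38918*(-1/10829) - 13756/191/3)*(1/1444) = (38918/10829 - 13756*3/191)*(1/1444) = (38918/10829 - 41268/191)*(1/1444) = -439457834/2068339*1/1444 = -219728917/1493340758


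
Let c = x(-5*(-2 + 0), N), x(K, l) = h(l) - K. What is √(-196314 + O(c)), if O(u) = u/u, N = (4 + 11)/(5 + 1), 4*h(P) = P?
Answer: I*√196313 ≈ 443.07*I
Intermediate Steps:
h(P) = P/4
N = 5/2 (N = 15/6 = 15*(⅙) = 5/2 ≈ 2.5000)
x(K, l) = -K + l/4 (x(K, l) = l/4 - K = -K + l/4)
c = -75/8 (c = -(-5)*(-2 + 0) + (¼)*(5/2) = -(-5)*(-2) + 5/8 = -1*10 + 5/8 = -10 + 5/8 = -75/8 ≈ -9.3750)
O(u) = 1
√(-196314 + O(c)) = √(-196314 + 1) = √(-196313) = I*√196313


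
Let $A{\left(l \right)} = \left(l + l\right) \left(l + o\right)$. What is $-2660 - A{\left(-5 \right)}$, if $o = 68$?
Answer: $-2030$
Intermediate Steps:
$A{\left(l \right)} = 2 l \left(68 + l\right)$ ($A{\left(l \right)} = \left(l + l\right) \left(l + 68\right) = 2 l \left(68 + l\right)$)
$-2660 - A{\left(-5 \right)} = -2660 - 2 \left(-5\right) \left(68 - 5\right) = -2660 - 2 \left(-5\right) 63 = -2660 - -630 = -2660 + 630 = -2030$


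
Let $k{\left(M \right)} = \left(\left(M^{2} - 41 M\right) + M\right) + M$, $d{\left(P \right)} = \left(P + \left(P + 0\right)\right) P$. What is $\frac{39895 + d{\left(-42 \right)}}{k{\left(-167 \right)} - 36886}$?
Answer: $- \frac{43423}{2484} \approx -17.481$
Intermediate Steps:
$d{\left(P \right)} = 2 P^{2}$ ($d{\left(P \right)} = \left(P + P\right) P = 2 P P = 2 P^{2}$)
$k{\left(M \right)} = M^{2} - 39 M$ ($k{\left(M \right)} = \left(M^{2} - 40 M\right) + M = M^{2} - 39 M$)
$\frac{39895 + d{\left(-42 \right)}}{k{\left(-167 \right)} - 36886} = \frac{39895 + 2 \left(-42\right)^{2}}{- 167 \left(-39 - 167\right) - 36886} = \frac{39895 + 2 \cdot 1764}{\left(-167\right) \left(-206\right) - 36886} = \frac{39895 + 3528}{34402 - 36886} = \frac{43423}{-2484} = 43423 \left(- \frac{1}{2484}\right) = - \frac{43423}{2484}$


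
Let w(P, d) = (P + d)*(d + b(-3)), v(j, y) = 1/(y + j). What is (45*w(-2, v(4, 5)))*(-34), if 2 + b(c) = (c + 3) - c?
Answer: 28900/9 ≈ 3211.1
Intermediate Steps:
b(c) = 1 (b(c) = -2 + ((c + 3) - c) = -2 + ((3 + c) - c) = -2 + 3 = 1)
v(j, y) = 1/(j + y)
w(P, d) = (1 + d)*(P + d) (w(P, d) = (P + d)*(d + 1) = (P + d)*(1 + d) = (1 + d)*(P + d))
(45*w(-2, v(4, 5)))*(-34) = (45*(-2 + 1/(4 + 5) + (1/(4 + 5))² - 2/(4 + 5)))*(-34) = (45*(-2 + 1/9 + (1/9)² - 2/9))*(-34) = (45*(-2 + ⅑ + (⅑)² - 2*⅑))*(-34) = (45*(-2 + ⅑ + 1/81 - 2/9))*(-34) = (45*(-170/81))*(-34) = -850/9*(-34) = 28900/9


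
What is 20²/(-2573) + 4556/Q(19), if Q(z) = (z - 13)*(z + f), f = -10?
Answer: 5850494/69471 ≈ 84.215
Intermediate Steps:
Q(z) = (-13 + z)*(-10 + z) (Q(z) = (z - 13)*(z - 10) = (-13 + z)*(-10 + z))
20²/(-2573) + 4556/Q(19) = 20²/(-2573) + 4556/(130 + 19² - 23*19) = 400*(-1/2573) + 4556/(130 + 361 - 437) = -400/2573 + 4556/54 = -400/2573 + 4556*(1/54) = -400/2573 + 2278/27 = 5850494/69471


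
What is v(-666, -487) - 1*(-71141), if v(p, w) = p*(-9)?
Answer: 77135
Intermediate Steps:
v(p, w) = -9*p
v(-666, -487) - 1*(-71141) = -9*(-666) - 1*(-71141) = 5994 + 71141 = 77135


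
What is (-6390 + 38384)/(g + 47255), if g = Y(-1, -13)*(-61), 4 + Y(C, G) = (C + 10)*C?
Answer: 15997/24024 ≈ 0.66588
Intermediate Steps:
Y(C, G) = -4 + C*(10 + C) (Y(C, G) = -4 + (C + 10)*C = -4 + (10 + C)*C = -4 + C*(10 + C))
g = 793 (g = (-4 + (-1)² + 10*(-1))*(-61) = (-4 + 1 - 10)*(-61) = -13*(-61) = 793)
(-6390 + 38384)/(g + 47255) = (-6390 + 38384)/(793 + 47255) = 31994/48048 = 31994*(1/48048) = 15997/24024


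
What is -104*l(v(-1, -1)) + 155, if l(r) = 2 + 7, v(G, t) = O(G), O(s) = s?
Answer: -781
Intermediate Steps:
v(G, t) = G
l(r) = 9
-104*l(v(-1, -1)) + 155 = -104*9 + 155 = -936 + 155 = -781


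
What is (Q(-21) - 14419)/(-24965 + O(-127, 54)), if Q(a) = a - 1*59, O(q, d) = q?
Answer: 1611/2788 ≈ 0.57783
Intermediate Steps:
Q(a) = -59 + a (Q(a) = a - 59 = -59 + a)
(Q(-21) - 14419)/(-24965 + O(-127, 54)) = ((-59 - 21) - 14419)/(-24965 - 127) = (-80 - 14419)/(-25092) = -14499*(-1/25092) = 1611/2788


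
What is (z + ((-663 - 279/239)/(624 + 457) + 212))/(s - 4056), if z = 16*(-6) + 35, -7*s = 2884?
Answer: -38853473/1154348012 ≈ -0.033658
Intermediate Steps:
s = -412 (s = -1/7*2884 = -412)
z = -61 (z = -96 + 35 = -61)
(z + ((-663 - 279/239)/(624 + 457) + 212))/(s - 4056) = (-61 + ((-663 - 279/239)/(624 + 457) + 212))/(-412 - 4056) = (-61 + ((-663 - 279*1/239)/1081 + 212))/(-4468) = (-61 + ((-663 - 279/239)*(1/1081) + 212))*(-1/4468) = (-61 + (-158736/239*1/1081 + 212))*(-1/4468) = (-61 + (-158736/258359 + 212))*(-1/4468) = (-61 + 54613372/258359)*(-1/4468) = (38853473/258359)*(-1/4468) = -38853473/1154348012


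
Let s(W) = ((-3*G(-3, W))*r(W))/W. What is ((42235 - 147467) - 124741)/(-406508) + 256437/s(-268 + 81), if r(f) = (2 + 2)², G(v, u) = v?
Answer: -541487146865/1626032 ≈ -3.3301e+5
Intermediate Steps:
r(f) = 16 (r(f) = 4² = 16)
s(W) = 144/W (s(W) = (-3*(-3)*16)/W = (9*16)/W = 144/W)
((42235 - 147467) - 124741)/(-406508) + 256437/s(-268 + 81) = ((42235 - 147467) - 124741)/(-406508) + 256437/((144/(-268 + 81))) = (-105232 - 124741)*(-1/406508) + 256437/((144/(-187))) = -229973*(-1/406508) + 256437/((144*(-1/187))) = 229973/406508 + 256437/(-144/187) = 229973/406508 + 256437*(-187/144) = 229973/406508 - 5328191/16 = -541487146865/1626032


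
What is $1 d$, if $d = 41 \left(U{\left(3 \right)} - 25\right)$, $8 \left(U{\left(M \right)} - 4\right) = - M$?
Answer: $- \frac{7011}{8} \approx -876.38$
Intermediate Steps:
$U{\left(M \right)} = 4 - \frac{M}{8}$ ($U{\left(M \right)} = 4 + \frac{\left(-1\right) M}{8} = 4 - \frac{M}{8}$)
$d = - \frac{7011}{8}$ ($d = 41 \left(\left(4 - \frac{3}{8}\right) - 25\right) = 41 \left(\frac{29}{8} - 25\right) = 41 \left(- \frac{171}{8}\right) = - \frac{7011}{8} \approx -876.38$)
$1 d = 1 \left(- \frac{7011}{8}\right) = - \frac{7011}{8}$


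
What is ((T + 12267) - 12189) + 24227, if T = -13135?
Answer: 11170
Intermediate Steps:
((T + 12267) - 12189) + 24227 = ((-13135 + 12267) - 12189) + 24227 = (-868 - 12189) + 24227 = -13057 + 24227 = 11170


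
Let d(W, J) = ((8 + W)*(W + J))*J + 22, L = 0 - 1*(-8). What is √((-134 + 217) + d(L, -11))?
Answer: √633 ≈ 25.159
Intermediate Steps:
L = 8 (L = 0 + 8 = 8)
d(W, J) = 22 + J*(8 + W)*(J + W) (d(W, J) = ((8 + W)*(J + W))*J + 22 = J*(8 + W)*(J + W) + 22 = 22 + J*(8 + W)*(J + W))
√((-134 + 217) + d(L, -11)) = √((-134 + 217) + (22 + 8*(-11)² - 11*8² + 8*(-11)² + 8*(-11)*8)) = √(83 + (22 + 8*121 - 11*64 + 8*121 - 704)) = √(83 + (22 + 968 - 704 + 968 - 704)) = √(83 + 550) = √633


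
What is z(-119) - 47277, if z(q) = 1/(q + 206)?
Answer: -4113098/87 ≈ -47277.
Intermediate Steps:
z(q) = 1/(206 + q)
z(-119) - 47277 = 1/(206 - 119) - 47277 = 1/87 - 47277 = -4113098/87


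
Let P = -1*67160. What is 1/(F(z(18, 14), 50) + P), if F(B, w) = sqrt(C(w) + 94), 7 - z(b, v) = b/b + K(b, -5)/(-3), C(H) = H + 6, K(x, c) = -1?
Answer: -6716/451046545 - sqrt(6)/902093090 ≈ -1.4893e-5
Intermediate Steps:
C(H) = 6 + H
z(b, v) = 17/3 (z(b, v) = 7 - (b/b - 1/(-3)) = 7 - (1 - 1*(-1/3)) = 7 - (1 + 1/3) = 7 - 1*4/3 = 7 - 4/3 = 17/3)
P = -67160
F(B, w) = sqrt(100 + w) (F(B, w) = sqrt((6 + w) + 94) = sqrt(100 + w))
1/(F(z(18, 14), 50) + P) = 1/(sqrt(100 + 50) - 67160) = 1/(sqrt(150) - 67160) = 1/(5*sqrt(6) - 67160) = 1/(-67160 + 5*sqrt(6))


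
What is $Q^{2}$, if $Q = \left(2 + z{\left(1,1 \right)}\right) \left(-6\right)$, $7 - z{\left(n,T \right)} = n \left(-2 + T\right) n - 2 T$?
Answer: $5184$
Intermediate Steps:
$z{\left(n,T \right)} = 7 + 2 T - n^{2} \left(-2 + T\right)$ ($z{\left(n,T \right)} = 7 - \left(n \left(-2 + T\right) n - 2 T\right) = 7 - \left(n^{2} \left(-2 + T\right) - 2 T\right) = 7 - \left(- 2 T + n^{2} \left(-2 + T\right)\right) = 7 + \left(2 T - n^{2} \left(-2 + T\right)\right) = 7 + 2 T - n^{2} \left(-2 + T\right)$)
$Q = -72$ ($Q = \left(2 + \left(7 + 2 \cdot 1 + 2 \cdot 1^{2} - 1 \cdot 1^{2}\right)\right) \left(-6\right) = \left(2 + \left(7 + 2 + 2 \cdot 1 - 1 \cdot 1\right)\right) \left(-6\right) = \left(2 + \left(7 + 2 + 2 - 1\right)\right) \left(-6\right) = \left(2 + 10\right) \left(-6\right) = 12 \left(-6\right) = -72$)
$Q^{2} = \left(-72\right)^{2} = 5184$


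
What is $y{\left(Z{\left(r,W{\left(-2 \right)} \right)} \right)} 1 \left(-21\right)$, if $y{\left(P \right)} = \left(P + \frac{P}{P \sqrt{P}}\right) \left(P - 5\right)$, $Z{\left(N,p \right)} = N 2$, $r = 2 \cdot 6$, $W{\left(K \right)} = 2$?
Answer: $-9576 - \frac{133 \sqrt{6}}{4} \approx -9657.4$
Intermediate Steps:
$r = 12$
$Z{\left(N,p \right)} = 2 N$
$y{\left(P \right)} = \left(-5 + P\right) \left(P + \frac{1}{\sqrt{P}}\right)$ ($y{\left(P \right)} = \left(P + \frac{P}{P^{\frac{3}{2}}}\right) \left(-5 + P\right) = \left(P + \frac{1}{\sqrt{P}}\right) \left(-5 + P\right) = \left(-5 + P\right) \left(P + \frac{1}{\sqrt{P}}\right)$)
$y{\left(Z{\left(r,W{\left(-2 \right)} \right)} \right)} 1 \left(-21\right) = \left(\sqrt{2 \cdot 12} + \left(2 \cdot 12\right)^{2} - 5 \cdot 2 \cdot 12 - \frac{5}{2 \sqrt{6}}\right) 1 \left(-21\right) = \left(\sqrt{24} + 24^{2} - 120 - \frac{5}{2 \sqrt{6}}\right) 1 \left(-21\right) = \left(2 \sqrt{6} + 576 - 120 - 5 \frac{\sqrt{6}}{12}\right) 1 \left(-21\right) = \left(2 \sqrt{6} + 576 - 120 - \frac{5 \sqrt{6}}{12}\right) 1 \left(-21\right) = \left(456 + \frac{19 \sqrt{6}}{12}\right) 1 \left(-21\right) = \left(456 + \frac{19 \sqrt{6}}{12}\right) \left(-21\right) = -9576 - \frac{133 \sqrt{6}}{4}$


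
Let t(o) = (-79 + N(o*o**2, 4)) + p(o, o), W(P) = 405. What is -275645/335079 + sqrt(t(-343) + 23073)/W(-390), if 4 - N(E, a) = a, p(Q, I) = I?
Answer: -275645/335079 + sqrt(22651)/405 ≈ -0.45102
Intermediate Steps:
N(E, a) = 4 - a
t(o) = -79 + o (t(o) = (-79 + (4 - 1*4)) + o = (-79 + (4 - 4)) + o = (-79 + 0) + o = -79 + o)
-275645/335079 + sqrt(t(-343) + 23073)/W(-390) = -275645/335079 + sqrt((-79 - 343) + 23073)/405 = -275645*1/335079 + sqrt(-422 + 23073)*(1/405) = -275645/335079 + sqrt(22651)*(1/405) = -275645/335079 + sqrt(22651)/405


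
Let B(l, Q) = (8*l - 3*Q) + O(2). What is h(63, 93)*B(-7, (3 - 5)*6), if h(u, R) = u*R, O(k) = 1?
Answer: -111321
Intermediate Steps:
h(u, R) = R*u
B(l, Q) = 1 - 3*Q + 8*l (B(l, Q) = (8*l - 3*Q) + 1 = (-3*Q + 8*l) + 1 = 1 - 3*Q + 8*l)
h(63, 93)*B(-7, (3 - 5)*6) = (93*63)*(1 - 3*(3 - 5)*6 + 8*(-7)) = 5859*(1 - (-6)*6 - 56) = 5859*(1 - 3*(-12) - 56) = 5859*(1 + 36 - 56) = 5859*(-19) = -111321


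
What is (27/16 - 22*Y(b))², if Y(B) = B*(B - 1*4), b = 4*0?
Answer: 729/256 ≈ 2.8477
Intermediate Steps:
b = 0
Y(B) = B*(-4 + B) (Y(B) = B*(B - 4) = B*(-4 + B))
(27/16 - 22*Y(b))² = (27/16 - 0*(-4 + 0))² = (27*(1/16) - 0*(-4))² = (27/16 - 22*0)² = (27/16 + 0)² = (27/16)² = 729/256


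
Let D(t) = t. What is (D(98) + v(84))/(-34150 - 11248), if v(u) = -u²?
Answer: 3479/22699 ≈ 0.15327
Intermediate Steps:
(D(98) + v(84))/(-34150 - 11248) = (98 - 1*84²)/(-34150 - 11248) = (98 - 1*7056)/(-45398) = (98 - 7056)*(-1/45398) = -6958*(-1/45398) = 3479/22699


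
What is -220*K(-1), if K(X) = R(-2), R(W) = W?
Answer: 440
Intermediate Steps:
K(X) = -2
-220*K(-1) = -220*(-2) = 440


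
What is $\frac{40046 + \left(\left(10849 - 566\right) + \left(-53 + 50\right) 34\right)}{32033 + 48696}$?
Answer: $\frac{50227}{80729} \approx 0.62217$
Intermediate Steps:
$\frac{40046 + \left(\left(10849 - 566\right) + \left(-53 + 50\right) 34\right)}{32033 + 48696} = \frac{40046 + \left(10283 - 102\right)}{80729} = \left(40046 + \left(10283 - 102\right)\right) \frac{1}{80729} = \left(40046 + 10181\right) \frac{1}{80729} = 50227 \cdot \frac{1}{80729} = \frac{50227}{80729}$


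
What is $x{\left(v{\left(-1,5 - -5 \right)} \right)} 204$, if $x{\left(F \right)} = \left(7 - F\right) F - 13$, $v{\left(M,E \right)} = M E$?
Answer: $-37332$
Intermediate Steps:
$v{\left(M,E \right)} = E M$
$x{\left(F \right)} = -13 + F \left(7 - F\right)$ ($x{\left(F \right)} = F \left(7 - F\right) - 13 = -13 + F \left(7 - F\right)$)
$x{\left(v{\left(-1,5 - -5 \right)} \right)} 204 = \left(-13 - \left(\left(5 - -5\right) \left(-1\right)\right)^{2} + 7 \left(5 - -5\right) \left(-1\right)\right) 204 = \left(-13 - \left(\left(5 + 5\right) \left(-1\right)\right)^{2} + 7 \left(5 + 5\right) \left(-1\right)\right) 204 = \left(-13 - \left(10 \left(-1\right)\right)^{2} + 7 \cdot 10 \left(-1\right)\right) 204 = \left(-13 - \left(-10\right)^{2} + 7 \left(-10\right)\right) 204 = \left(-13 - 100 - 70\right) 204 = \left(-183\right) 204 = -37332$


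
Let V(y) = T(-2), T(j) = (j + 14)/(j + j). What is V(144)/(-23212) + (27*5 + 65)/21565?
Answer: 941419/100113356 ≈ 0.0094035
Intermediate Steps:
T(j) = (14 + j)/(2*j) (T(j) = (14 + j)/((2*j)) = (14 + j)*(1/(2*j)) = (14 + j)/(2*j))
V(y) = -3 (V(y) = (½)*(14 - 2)/(-2) = (½)*(-½)*12 = -3)
V(144)/(-23212) + (27*5 + 65)/21565 = -3/(-23212) + (27*5 + 65)/21565 = -3*(-1/23212) + (135 + 65)*(1/21565) = 3/23212 + 200*(1/21565) = 3/23212 + 40/4313 = 941419/100113356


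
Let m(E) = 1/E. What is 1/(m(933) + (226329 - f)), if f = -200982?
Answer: 933/398681164 ≈ 2.3402e-6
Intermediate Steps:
1/(m(933) + (226329 - f)) = 1/(1/933 + (226329 - 1*(-200982))) = 1/(1/933 + (226329 + 200982)) = 1/(1/933 + 427311) = 1/(398681164/933) = 933/398681164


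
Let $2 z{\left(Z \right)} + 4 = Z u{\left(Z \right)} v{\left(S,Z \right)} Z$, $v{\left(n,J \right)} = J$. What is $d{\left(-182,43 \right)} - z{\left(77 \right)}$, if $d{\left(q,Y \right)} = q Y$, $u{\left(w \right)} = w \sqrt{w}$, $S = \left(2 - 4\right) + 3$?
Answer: $-7824 - \frac{35153041 \sqrt{77}}{2} \approx -1.5424 \cdot 10^{8}$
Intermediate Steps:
$S = 1$ ($S = -2 + 3 = 1$)
$u{\left(w \right)} = w^{\frac{3}{2}}$
$z{\left(Z \right)} = -2 + \frac{Z^{\frac{9}{2}}}{2}$ ($z{\left(Z \right)} = -2 + \frac{Z Z^{\frac{3}{2}} Z Z}{2} = -2 + \frac{Z^{\frac{5}{2}} Z Z}{2} = -2 + \frac{Z^{\frac{7}{2}} Z}{2} = -2 + \frac{Z^{\frac{9}{2}}}{2}$)
$d{\left(q,Y \right)} = Y q$
$d{\left(-182,43 \right)} - z{\left(77 \right)} = 43 \left(-182\right) - \left(-2 + \frac{77^{\frac{9}{2}}}{2}\right) = -7826 - \left(-2 + \frac{35153041 \sqrt{77}}{2}\right) = -7826 + \left(2 - \frac{35153041 \sqrt{77}}{2}\right) = -7824 - \frac{35153041 \sqrt{77}}{2}$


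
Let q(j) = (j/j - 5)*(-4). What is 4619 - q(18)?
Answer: 4603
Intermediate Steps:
q(j) = 16 (q(j) = (1 - 5)*(-4) = -4*(-4) = 16)
4619 - q(18) = 4619 - 1*16 = 4619 - 16 = 4603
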